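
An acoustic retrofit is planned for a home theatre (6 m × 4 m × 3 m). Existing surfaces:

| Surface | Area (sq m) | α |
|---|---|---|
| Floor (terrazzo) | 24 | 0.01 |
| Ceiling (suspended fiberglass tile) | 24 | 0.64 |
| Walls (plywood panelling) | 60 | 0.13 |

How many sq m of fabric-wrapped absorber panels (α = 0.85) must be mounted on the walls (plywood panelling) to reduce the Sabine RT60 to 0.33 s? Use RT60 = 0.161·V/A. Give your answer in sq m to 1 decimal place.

A₁ = Σ Sᵢαᵢ = 24×0.01 + 24×0.64 + 60×0.13 = 23.400 sabins.
V = 72 m³. Target absorption A₂ = 0.161 × 72 / 0.33 = 35.127 sabins.
ΔA needed = 35.127 − 23.400 = 11.727 sabins.
Net gain per sq m: Δα = 0.85 − 0.13 = 0.72.
Panel area = 11.727 / 0.72 = 16.3 sq m.

16.3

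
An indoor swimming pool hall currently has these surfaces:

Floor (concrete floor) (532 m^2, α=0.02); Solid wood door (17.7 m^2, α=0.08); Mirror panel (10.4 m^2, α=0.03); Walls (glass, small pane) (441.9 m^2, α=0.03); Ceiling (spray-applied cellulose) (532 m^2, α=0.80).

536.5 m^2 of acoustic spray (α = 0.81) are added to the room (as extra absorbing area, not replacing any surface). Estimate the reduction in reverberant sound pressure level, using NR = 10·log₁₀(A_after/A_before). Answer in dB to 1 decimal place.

Equivalent absorption area: A_before = 532×0.02 + 17.7×0.08 + 10.4×0.03 + 441.9×0.03 + 532×0.80 = 451.225 m^2.
Added absorption = 536.5 × 0.81 = 434.565 sabins.
A_after = 451.225 + 434.565 = 885.790 sabins.
Reduction = 10 log₁₀(A_after/A_before) = 10 log₁₀(1.9631) = 2.9 dB.

2.9 dB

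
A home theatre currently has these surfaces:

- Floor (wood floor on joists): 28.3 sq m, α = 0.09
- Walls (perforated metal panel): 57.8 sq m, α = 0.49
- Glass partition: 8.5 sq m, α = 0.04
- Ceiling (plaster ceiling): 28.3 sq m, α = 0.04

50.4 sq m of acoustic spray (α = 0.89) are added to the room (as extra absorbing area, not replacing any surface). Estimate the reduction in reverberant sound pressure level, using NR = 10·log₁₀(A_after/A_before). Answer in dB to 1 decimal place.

Total absorption A_before = 28.3·0.09 + 57.8·0.49 + 8.5·0.04 + 28.3·0.04
  = 2.547 + 28.322 + 0.340 + 1.132 = 32.341 sq m sabins.
Added absorption = 50.4 × 0.89 = 44.856 sabins.
A_after = 32.341 + 44.856 = 77.197 sabins.
Reduction = 10 log₁₀(A_after/A_before) = 10 log₁₀(2.3870) = 3.8 dB.

3.8 dB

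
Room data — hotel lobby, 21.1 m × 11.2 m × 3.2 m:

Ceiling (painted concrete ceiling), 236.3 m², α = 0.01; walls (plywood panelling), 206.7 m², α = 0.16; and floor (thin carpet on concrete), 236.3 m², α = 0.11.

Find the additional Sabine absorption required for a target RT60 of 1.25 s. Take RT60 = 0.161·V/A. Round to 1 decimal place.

Total absorption A₁ = 236.3·0.01 + 206.7·0.16 + 236.3·0.11
  = 2.363 + 33.072 + 25.993 = 61.428 m² sabins.
For T = 1.25 s, need A₂ = 0.161·V/T = 0.161·756.224/1.25 = 97.402 sabins.
Additional absorption ΔA = 97.402 − 61.428 = 36.0 sabins.

36.0 sabins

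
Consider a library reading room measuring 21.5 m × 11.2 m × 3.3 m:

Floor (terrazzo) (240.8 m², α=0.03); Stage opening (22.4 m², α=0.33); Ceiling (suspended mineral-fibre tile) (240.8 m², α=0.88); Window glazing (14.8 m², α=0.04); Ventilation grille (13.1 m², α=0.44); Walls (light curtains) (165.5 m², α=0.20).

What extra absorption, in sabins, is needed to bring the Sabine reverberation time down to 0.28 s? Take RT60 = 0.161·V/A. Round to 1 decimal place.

A₁ = Σ Sᵢαᵢ = 240.8*0.03 + 22.4*0.33 + 240.8*0.88 + 14.8*0.04 + 13.1*0.44 + 165.5*0.20 = 265.976 sabins.
Target A₂ = 0.161·794.64/0.28 = 456.918 sabins (V = 794.64 m³).
Additional absorption ΔA = 456.918 − 265.976 = 190.9 sabins.

190.9 sabins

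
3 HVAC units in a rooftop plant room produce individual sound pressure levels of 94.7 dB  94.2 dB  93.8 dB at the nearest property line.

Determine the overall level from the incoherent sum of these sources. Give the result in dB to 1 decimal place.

Sum in the linear (power) domain: Σ 10^(Lᵢ/10) = 10^(94.7/10) + 10^(94.2/10) + 10^(93.8/10) = 7.98e+09.
L_total = 10·log₁₀(7.98e+09) = 99.0 dB.

99.0 dB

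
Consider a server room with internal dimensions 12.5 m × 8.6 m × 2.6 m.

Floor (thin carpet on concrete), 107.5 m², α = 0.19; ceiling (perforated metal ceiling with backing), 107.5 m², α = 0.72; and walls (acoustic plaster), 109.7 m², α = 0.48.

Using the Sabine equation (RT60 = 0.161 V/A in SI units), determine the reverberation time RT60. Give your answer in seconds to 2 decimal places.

Equivalent absorption area: A = 107.5×0.19 + 107.5×0.72 + 109.7×0.48 = 150.481 m².
V = 12.5·8.6·2.6 = 279.5 m³.
Sabine: RT60 = 0.161 × 279.5 / 150.481 = 0.30 s.

0.30 seconds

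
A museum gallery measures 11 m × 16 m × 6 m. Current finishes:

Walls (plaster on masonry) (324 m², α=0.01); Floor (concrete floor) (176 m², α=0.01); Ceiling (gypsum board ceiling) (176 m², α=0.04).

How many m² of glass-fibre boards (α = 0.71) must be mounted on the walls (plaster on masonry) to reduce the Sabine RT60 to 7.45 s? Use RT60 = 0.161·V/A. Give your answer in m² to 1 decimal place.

15.4

Equivalent absorption area: A₁ = 324×0.01 + 176×0.01 + 176×0.04 = 12.040 m².
Required A₂ = 0.161·1056/7.45 = 22.821 sabins.
ΔA needed = 22.821 − 12.040 = 10.781 sabins.
Each m² of panel replacing the walls (plaster on masonry) adds (0.71 − 0.01) = 0.70 sabins.
Area = ΔA/Δα = 10.781/0.70 = 15.4 m².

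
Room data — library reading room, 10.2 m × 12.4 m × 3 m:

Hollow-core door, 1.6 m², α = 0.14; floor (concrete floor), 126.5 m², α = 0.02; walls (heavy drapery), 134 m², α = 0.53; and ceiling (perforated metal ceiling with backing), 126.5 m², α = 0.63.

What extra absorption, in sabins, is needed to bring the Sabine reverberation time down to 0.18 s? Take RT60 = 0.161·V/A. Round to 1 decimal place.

Total absorption A₁ = 1.6·0.14 + 126.5·0.02 + 134·0.53 + 126.5·0.63
  = 0.224 + 2.530 + 71.020 + 79.695 = 153.469 m² sabins.
Target A₂ = 0.161·379.44/0.18 = 339.388 sabins (V = 379.44 m³).
ΔA = A₂ − A₁ = 339.388 − 153.469 = 185.9 sabins.

185.9 sabins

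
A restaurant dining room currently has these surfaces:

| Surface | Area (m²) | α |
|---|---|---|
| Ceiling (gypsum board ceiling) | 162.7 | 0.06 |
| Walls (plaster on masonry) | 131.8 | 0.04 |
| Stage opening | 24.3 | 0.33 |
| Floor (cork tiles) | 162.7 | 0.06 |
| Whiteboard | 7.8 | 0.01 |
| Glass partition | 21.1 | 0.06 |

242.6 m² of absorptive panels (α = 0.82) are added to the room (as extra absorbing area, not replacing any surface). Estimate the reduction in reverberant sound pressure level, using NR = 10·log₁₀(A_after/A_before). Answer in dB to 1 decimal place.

8.3 dB

Summing Sᵢαᵢ: 9.762 + 5.272 + 8.019 + 9.762 + 0.078 + 1.266 → A_before = 34.159 sabins.
Added absorption = 242.6 × 0.82 = 198.932 sabins.
New total A_after = 233.091 sabins.
Reduction = 10 log₁₀(A_after/A_before) = 10 log₁₀(6.8237) = 8.3 dB.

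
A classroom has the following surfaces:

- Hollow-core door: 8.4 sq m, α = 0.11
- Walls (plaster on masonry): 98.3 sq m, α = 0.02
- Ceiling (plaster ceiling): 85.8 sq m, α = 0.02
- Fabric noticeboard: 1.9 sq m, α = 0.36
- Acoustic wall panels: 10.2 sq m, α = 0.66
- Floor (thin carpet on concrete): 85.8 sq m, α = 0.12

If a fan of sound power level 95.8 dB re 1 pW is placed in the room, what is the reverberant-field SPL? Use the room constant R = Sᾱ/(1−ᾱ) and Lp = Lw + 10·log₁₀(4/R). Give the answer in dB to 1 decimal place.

88.0 dB

A = 22.318 sabins; S = 290.4 sq m.
ᾱ = 0.0769, so room constant R = A/(1−ᾱ) = 24.177 sq m.
Lp = 95.8 + 10·log₁₀(4/24.177) = 95.8 + (-7.81) = 88.0 dB.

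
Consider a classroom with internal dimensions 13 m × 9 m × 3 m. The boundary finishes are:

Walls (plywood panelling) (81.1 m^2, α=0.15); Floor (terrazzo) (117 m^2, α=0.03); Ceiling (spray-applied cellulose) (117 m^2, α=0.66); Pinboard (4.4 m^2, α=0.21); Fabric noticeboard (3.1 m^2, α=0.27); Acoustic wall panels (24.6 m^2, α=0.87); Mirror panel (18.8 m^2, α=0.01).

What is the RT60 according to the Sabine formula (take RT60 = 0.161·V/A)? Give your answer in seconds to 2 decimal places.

Equivalent absorption area: A = 81.1*0.15 + 117*0.03 + 117*0.66 + 4.4*0.21 + 3.1*0.27 + 24.6*0.87 + 18.8*0.01 = 116.246 m^2.
V = 13·9·3 = 351 m³.
Sabine: RT60 = 0.161 × 351 / 116.246 = 0.49 s.

0.49 s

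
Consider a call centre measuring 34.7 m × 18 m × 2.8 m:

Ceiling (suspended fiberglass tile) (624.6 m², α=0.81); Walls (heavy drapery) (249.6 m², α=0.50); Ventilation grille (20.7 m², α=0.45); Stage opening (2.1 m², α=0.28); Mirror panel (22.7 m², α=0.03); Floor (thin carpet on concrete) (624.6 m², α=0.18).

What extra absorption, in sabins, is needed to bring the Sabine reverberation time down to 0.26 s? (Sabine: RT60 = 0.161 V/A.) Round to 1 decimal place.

Total absorption A₁ = 624.6×0.81 + 249.6×0.50 + 20.7×0.45 + 2.1×0.28 + 22.7×0.03 + 624.6×0.18
  = 505.926 + 124.800 + 9.315 + 0.588 + 0.681 + 112.428 = 753.738 m² sabins.
For T = 0.26 s, need A₂ = 0.161·V/T = 0.161·1748.88/0.26 = 1082.960 sabins.
Shortfall: 1082.960 − 753.738 = 329.2 sabins.

329.2 sabins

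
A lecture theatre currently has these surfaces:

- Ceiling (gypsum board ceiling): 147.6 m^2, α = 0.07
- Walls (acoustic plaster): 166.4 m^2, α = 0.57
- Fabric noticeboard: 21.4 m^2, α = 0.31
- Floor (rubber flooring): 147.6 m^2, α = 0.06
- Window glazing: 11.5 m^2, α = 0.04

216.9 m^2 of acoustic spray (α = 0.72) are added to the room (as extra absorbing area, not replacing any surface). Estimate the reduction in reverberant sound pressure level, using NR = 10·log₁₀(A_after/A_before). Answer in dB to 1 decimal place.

3.6 dB

Total absorption A_before = 147.6*0.07 + 166.4*0.57 + 21.4*0.31 + 147.6*0.06 + 11.5*0.04
  = 10.332 + 94.848 + 6.634 + 8.856 + 0.460 = 121.130 m^2 sabins.
Added absorption = 216.9 × 0.72 = 156.168 sabins.
New total A_after = 277.298 sabins.
Reduction = 10 log₁₀(A_after/A_before) = 10 log₁₀(2.2893) = 3.6 dB.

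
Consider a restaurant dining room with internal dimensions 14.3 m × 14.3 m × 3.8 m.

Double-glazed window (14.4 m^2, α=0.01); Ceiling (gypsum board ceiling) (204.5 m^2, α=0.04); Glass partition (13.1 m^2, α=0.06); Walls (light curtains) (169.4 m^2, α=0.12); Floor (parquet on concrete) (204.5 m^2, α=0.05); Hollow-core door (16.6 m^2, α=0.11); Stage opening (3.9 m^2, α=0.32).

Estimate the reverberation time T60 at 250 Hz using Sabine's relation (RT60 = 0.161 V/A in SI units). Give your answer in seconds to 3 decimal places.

2.927 sec

Summing Sᵢαᵢ: 0.144 + 8.180 + 0.786 + 20.328 + 10.225 + 1.826 + 1.248 → A = 42.737 sabins.
V = 14.3·14.3·3.8 = 777.062 m³.
RT60 = 0.161 · V / A = 0.161 × 777.062 / 42.737 = 2.927 s.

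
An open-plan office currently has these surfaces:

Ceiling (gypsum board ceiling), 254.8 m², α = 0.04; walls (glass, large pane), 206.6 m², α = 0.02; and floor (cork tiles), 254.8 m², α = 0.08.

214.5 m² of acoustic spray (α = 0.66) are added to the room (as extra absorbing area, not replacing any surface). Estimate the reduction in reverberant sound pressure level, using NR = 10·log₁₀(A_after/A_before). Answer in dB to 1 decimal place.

Total absorption A_before = 254.8*0.04 + 206.6*0.02 + 254.8*0.08
  = 10.192 + 4.132 + 20.384 = 34.708 m² sabins.
Added absorption = 214.5 × 0.66 = 141.570 sabins.
New total A_after = 176.278 sabins.
NR = 10·log₁₀(176.278/34.708) = 7.1 dB.

7.1 dB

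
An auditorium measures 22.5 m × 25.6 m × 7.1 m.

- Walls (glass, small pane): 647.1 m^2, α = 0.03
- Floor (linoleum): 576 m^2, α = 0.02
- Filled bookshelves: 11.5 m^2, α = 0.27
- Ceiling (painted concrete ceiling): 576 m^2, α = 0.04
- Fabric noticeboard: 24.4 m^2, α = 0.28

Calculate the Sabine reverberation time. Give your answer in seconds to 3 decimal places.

Total absorption A = 647.1*0.03 + 576*0.02 + 11.5*0.27 + 576*0.04 + 24.4*0.28
  = 19.413 + 11.520 + 3.105 + 23.040 + 6.832 = 63.910 m^2 sabins.
Room volume: 4089.6 m³.
T = 0.161 V/A = 0.161·4089.6/63.910 = 10.302 s.

10.302 s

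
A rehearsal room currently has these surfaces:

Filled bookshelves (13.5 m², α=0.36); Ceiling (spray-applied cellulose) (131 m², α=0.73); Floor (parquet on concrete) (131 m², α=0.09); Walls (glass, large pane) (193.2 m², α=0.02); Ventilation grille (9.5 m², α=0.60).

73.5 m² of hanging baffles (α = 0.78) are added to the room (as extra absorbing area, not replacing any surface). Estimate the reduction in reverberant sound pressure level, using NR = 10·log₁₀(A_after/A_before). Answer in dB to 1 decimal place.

1.7 dB

Equivalent absorption area: A_before = 13.5*0.36 + 131*0.73 + 131*0.09 + 193.2*0.02 + 9.5*0.60 = 121.844 m².
Added absorption = 73.5 × 0.78 = 57.330 sabins.
A_after = 121.844 + 57.330 = 179.174 sabins.
Reduction = 10 log₁₀(A_after/A_before) = 10 log₁₀(1.4705) = 1.7 dB.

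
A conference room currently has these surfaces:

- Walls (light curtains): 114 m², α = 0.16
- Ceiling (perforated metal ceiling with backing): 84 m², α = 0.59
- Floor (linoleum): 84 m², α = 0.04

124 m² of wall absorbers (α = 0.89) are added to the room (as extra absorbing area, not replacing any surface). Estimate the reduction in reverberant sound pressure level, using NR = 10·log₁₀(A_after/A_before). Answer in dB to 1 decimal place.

Equivalent absorption area: A_before = 114·0.16 + 84·0.59 + 84·0.04 = 71.160 m².
Treatment contributes 124·0.89 = 110.360 sabins.
A_after = 71.160 + 110.360 = 181.520 sabins.
Reduction = 10 log₁₀(A_after/A_before) = 10 log₁₀(2.5509) = 4.1 dB.

4.1 dB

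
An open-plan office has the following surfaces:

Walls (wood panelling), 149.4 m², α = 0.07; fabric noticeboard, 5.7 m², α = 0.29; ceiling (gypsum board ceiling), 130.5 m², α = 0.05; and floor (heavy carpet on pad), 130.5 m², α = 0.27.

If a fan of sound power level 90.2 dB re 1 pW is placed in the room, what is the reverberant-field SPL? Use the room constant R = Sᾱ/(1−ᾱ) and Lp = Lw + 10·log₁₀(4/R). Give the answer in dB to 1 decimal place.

78.3 dB

Σ(Sᵢαᵢ) = 149.4×0.07 + 5.7×0.29 + 130.5×0.05 + 130.5×0.27 = 53.871; total area S = 416.1 m².
ᾱ = 53.871/416.1 = 0.1295; R = Sᾱ/(1−ᾱ) = 53.871/(1−0.1295) = 61.885 m².
Lp = Lw + 10 log₁₀(4/R) = 90.2 -11.90 = 78.3 dB.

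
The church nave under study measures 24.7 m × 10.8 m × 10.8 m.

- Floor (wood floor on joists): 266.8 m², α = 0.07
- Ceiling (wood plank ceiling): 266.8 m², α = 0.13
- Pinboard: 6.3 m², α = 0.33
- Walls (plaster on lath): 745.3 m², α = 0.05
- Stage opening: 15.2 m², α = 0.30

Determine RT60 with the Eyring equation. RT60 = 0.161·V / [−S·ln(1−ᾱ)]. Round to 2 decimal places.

Total surface area S = 266.8 + 266.8 + 6.3 + 745.3 + 15.2 = 1300.4 m².
Absorption A = 266.8×0.07 + 266.8×0.13 + 6.3×0.33 + 745.3×0.05 + 15.2×0.30 = 97.264 sabins.
Mean coefficient ᾱ = A/S = 0.0748.
−S·ln(1−ᾱ) = −1300.4 × ln(1 − 0.0748) = 101.100.
V = 24.7 × 10.8 × 10.8 = 2881.008 m³.
RT60 = 0.161 × 2881.008 / 101.100 = 4.59 s.

4.59 s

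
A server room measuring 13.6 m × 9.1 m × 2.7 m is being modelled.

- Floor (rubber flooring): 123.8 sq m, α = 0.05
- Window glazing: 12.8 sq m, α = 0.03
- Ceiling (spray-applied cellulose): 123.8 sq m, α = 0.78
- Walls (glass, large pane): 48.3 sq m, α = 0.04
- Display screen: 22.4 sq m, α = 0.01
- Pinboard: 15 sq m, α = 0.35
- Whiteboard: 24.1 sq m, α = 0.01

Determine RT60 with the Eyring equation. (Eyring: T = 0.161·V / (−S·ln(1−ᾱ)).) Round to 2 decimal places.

0.41 s

Total surface area S = 123.8 + 12.8 + 123.8 + 48.3 + 22.4 + 15 + 24.1 = 370.2 sq m.
Σ(Sᵢαᵢ) = 123.8×0.05 + 12.8×0.03 + 123.8×0.78 + 48.3×0.04 + 22.4×0.01 + 15×0.35 + 24.1×0.01 = 110.785.
Mean coefficient ᾱ = A/S = 0.2993.
−S·ln(1−ᾱ) = −370.2 × ln(1 − 0.2993) = 131.671.
V = 13.6 × 9.1 × 2.7 = 334.152 m³.
RT60 = 0.161 × 334.152 / 131.671 = 0.41 s.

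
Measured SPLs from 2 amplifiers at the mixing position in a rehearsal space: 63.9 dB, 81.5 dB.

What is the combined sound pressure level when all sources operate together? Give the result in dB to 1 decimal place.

Converting to relative power and adding: 10^(63.9/10) + 10^(81.5/10) = 1.437e+08.
Back to dB: 10·log₁₀ Σ = 81.6 dB.

81.6 dB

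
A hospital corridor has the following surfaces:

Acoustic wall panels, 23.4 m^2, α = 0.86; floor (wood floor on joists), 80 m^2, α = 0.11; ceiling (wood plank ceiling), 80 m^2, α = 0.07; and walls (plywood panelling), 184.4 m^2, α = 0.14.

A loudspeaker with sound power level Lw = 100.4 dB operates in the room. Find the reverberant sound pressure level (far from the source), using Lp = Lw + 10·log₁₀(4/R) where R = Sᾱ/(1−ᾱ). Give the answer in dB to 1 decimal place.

Σ(Sᵢαᵢ) = 23.4·0.86 + 80·0.11 + 80·0.07 + 184.4·0.14 = 60.340; total area S = 367.8 m^2.
ᾱ = 60.340/367.8 = 0.1641; R = Sᾱ/(1−ᾱ) = 60.340/(1−0.1641) = 72.186 m^2.
Lp = Lw + 10 log₁₀(4/R) = 100.4 -12.56 = 87.8 dB.

87.8 dB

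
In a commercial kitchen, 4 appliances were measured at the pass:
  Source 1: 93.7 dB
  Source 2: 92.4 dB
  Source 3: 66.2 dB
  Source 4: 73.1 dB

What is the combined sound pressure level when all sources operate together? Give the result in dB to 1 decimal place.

Sum in the linear (power) domain: Σ 10^(Lᵢ/10) = 10^(93.7/10) + 10^(92.4/10) + 10^(66.2/10) + 10^(73.1/10) = 4.107e+09.
L_total = 10·log₁₀(4.107e+09) = 96.1 dB.

96.1 dB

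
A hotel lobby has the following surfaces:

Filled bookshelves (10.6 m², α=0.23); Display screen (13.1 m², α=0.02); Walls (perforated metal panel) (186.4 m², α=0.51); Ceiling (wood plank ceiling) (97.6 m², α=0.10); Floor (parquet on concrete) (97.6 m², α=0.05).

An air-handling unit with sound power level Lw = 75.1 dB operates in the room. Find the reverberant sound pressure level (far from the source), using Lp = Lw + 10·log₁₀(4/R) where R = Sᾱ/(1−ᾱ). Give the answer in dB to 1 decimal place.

59.2 dB

A = 112.404 sabins; S = 405.3 m².
ᾱ = 0.2773, so room constant R = A/(1−ᾱ) = 155.533 m².
Lp = Lw + 10 log₁₀(4/R) = 75.1 -15.90 = 59.2 dB.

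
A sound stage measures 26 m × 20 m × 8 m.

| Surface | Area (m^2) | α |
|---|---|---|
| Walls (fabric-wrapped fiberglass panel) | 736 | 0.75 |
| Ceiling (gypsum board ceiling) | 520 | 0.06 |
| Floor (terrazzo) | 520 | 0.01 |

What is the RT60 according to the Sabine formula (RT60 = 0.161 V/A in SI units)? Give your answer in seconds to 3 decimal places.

Equivalent absorption area: A = 736*0.75 + 520*0.06 + 520*0.01 = 588.400 m^2.
Volume V = 26 × 20 × 8 = 4160 m³.
T = 0.161 V/A = 0.161·4160/588.400 = 1.138 s.

1.138 seconds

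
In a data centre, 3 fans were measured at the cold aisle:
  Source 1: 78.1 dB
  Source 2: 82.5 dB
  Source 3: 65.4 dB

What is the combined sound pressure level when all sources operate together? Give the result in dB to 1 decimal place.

83.9 dB

Sum in the linear (power) domain: Σ 10^(Lᵢ/10) = 10^(78.1/10) + 10^(82.5/10) + 10^(65.4/10) = 2.459e+08.
L_total = 10·log₁₀(2.459e+08) = 83.9 dB.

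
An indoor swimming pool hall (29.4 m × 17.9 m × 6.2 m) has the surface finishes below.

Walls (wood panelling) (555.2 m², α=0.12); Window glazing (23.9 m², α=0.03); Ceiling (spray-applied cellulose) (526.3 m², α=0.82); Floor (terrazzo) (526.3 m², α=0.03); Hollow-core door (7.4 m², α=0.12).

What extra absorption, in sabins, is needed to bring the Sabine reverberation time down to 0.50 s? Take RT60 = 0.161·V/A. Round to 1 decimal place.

535.0 sabins

Total absorption A₁ = 555.2×0.12 + 23.9×0.03 + 526.3×0.82 + 526.3×0.03 + 7.4×0.12
  = 66.624 + 0.717 + 431.566 + 15.789 + 0.888 = 515.584 m² sabins.
Target A₂ = 0.161·3262.812/0.50 = 1050.625 sabins (V = 3262.812 m³).
Additional absorption ΔA = 1050.625 − 515.584 = 535.0 sabins.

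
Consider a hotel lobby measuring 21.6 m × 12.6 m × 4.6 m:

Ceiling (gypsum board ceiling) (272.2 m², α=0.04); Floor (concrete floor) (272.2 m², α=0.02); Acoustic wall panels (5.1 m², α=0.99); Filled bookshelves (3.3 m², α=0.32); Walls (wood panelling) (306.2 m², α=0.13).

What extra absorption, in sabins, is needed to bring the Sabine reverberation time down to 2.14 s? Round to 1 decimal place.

Equivalent absorption area: A₁ = 272.2*0.04 + 272.2*0.02 + 5.1*0.99 + 3.3*0.32 + 306.2*0.13 = 62.243 m².
For T = 2.14 s, need A₂ = 0.161·V/T = 0.161·1251.936/2.14 = 94.188 sabins.
Shortfall: 94.188 − 62.243 = 31.9 sabins.

31.9 sabins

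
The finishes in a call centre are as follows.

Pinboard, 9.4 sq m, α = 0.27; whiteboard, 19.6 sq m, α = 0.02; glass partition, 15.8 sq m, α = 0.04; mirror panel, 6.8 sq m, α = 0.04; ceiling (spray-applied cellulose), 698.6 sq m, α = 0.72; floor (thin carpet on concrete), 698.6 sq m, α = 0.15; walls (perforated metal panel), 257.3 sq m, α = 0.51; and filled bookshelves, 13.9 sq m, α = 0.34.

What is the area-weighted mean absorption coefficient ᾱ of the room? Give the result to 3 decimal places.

0.435

S = Σ Sᵢ = 9.4 + 19.6 + 15.8 + 6.8 + 698.6 + 698.6 + 257.3 + 13.9 = 1720.0 sq m.
A = 9.4×0.27 + 19.6×0.02 + 15.8×0.04 + 6.8×0.04 + 698.6×0.72 + 698.6×0.15 + 257.3×0.51 + 13.9×0.34 = 747.565 sabins.
ᾱ = 747.565 / 1720.0 = 0.435.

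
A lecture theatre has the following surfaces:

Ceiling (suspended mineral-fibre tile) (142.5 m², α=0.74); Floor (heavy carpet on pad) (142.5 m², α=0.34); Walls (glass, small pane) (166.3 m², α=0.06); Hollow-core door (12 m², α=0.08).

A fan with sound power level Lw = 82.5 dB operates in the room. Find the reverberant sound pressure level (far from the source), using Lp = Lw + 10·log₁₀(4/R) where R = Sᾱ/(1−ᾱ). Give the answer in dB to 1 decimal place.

64.4 dB

A = 164.838 sabins; S = 463.3 m².
ᾱ = 0.3558, so room constant R = A/(1−ᾱ) = 255.880 m².
Lp = Lw + 10 log₁₀(4/R) = 82.5 -18.06 = 64.4 dB.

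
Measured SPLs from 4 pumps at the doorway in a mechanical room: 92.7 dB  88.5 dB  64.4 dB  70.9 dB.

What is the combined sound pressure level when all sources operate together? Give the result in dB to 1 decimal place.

94.1 dB

Σ 10^(Lᵢ/10) = 2.585e+09.
L_total = 10·log₁₀(2.585e+09) = 94.1 dB.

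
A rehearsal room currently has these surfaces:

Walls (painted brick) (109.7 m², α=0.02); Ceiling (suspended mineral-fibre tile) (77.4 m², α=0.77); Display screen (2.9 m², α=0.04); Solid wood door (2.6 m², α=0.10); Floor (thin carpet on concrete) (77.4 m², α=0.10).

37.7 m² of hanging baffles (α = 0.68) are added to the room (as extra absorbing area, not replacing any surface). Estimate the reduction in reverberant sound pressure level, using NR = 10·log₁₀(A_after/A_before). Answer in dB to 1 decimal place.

Total absorption A_before = 109.7*0.02 + 77.4*0.77 + 2.9*0.04 + 2.6*0.10 + 77.4*0.10
  = 2.194 + 59.598 + 0.116 + 0.260 + 7.740 = 69.908 m² sabins.
Added absorption = 37.7 × 0.68 = 25.636 sabins.
New total A_after = 95.544 sabins.
NR = 10·log₁₀(95.544/69.908) = 1.4 dB.

1.4 dB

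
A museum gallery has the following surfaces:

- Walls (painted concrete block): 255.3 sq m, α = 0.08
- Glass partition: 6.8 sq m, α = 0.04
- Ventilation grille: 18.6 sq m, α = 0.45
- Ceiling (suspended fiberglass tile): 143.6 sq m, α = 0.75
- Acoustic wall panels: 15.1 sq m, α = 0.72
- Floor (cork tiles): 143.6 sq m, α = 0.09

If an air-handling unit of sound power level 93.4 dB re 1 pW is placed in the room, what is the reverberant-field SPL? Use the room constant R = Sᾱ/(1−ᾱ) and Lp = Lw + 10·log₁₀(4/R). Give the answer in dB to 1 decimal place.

76.0 dB

Σ(Sᵢαᵢ) = 255.3×0.08 + 6.8×0.04 + 18.6×0.45 + 143.6×0.75 + 15.1×0.72 + 143.6×0.09 = 160.562; total area S = 583.0 sq m.
ᾱ = 0.2754, so room constant R = A/(1−ᾱ) = 221.587 sq m.
Lp = 93.4 + 10·log₁₀(4/221.587) = 93.4 + (-17.43) = 76.0 dB.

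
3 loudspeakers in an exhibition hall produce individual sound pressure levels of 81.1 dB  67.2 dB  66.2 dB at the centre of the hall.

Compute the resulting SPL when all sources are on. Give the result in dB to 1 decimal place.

Sum in the linear (power) domain: Σ 10^(Lᵢ/10) = 10^(81.1/10) + 10^(67.2/10) + 10^(66.2/10) = 1.382e+08.
Combined level = 10 log₁₀(1.382e+08) = 81.4 dB.

81.4 dB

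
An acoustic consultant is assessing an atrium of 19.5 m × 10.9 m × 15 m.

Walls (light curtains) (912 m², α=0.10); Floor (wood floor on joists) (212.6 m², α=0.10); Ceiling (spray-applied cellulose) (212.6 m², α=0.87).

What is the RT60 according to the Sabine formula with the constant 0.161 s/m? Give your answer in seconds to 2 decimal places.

A = Σ Sᵢαᵢ = 912*0.10 + 212.6*0.10 + 212.6*0.87 = 297.422 sabins.
Room volume: 3188.25 m³.
T = 0.161 V/A = 0.161·3188.25/297.422 = 1.73 s.

1.73 s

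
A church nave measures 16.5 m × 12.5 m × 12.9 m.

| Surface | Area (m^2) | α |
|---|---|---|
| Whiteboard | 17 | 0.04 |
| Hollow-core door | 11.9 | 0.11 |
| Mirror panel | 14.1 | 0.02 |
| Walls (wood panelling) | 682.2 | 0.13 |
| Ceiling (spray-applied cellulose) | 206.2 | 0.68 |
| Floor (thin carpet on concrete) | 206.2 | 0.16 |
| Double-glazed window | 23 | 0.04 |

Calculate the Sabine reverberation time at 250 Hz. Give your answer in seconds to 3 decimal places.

A = Σ Sᵢαᵢ = 17×0.04 + 11.9×0.11 + 14.1×0.02 + 682.2×0.13 + 206.2×0.68 + 206.2×0.16 + 23×0.04 = 265.085 sabins.
V = 16.5·12.5·12.9 = 2660.625 m³.
RT60 = 0.161 · V / A = 0.161 × 2660.625 / 265.085 = 1.616 s.

1.616 seconds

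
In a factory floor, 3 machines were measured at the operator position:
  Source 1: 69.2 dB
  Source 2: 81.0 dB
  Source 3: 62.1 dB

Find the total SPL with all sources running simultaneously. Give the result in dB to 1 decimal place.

Σ 10^(Lᵢ/10) = 1.358e+08.
Combined level = 10 log₁₀(1.358e+08) = 81.3 dB.

81.3 dB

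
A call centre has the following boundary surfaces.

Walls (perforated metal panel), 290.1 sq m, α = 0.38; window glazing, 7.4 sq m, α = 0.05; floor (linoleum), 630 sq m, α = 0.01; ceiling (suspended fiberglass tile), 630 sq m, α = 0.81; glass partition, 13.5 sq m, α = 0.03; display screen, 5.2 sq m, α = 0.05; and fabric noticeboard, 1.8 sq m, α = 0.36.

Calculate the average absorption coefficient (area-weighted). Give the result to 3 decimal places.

0.398

S = Σ Sᵢ = 290.1 + 7.4 + 630 + 630 + 13.5 + 5.2 + 1.8 = 1578.0 sq m.
Σ(Sᵢαᵢ) = 290.1*0.38 + 7.4*0.05 + 630*0.01 + 630*0.81 + 13.5*0.03 + 5.2*0.05 + 1.8*0.36 = 628.521.
ᾱ = A/S = 0.398.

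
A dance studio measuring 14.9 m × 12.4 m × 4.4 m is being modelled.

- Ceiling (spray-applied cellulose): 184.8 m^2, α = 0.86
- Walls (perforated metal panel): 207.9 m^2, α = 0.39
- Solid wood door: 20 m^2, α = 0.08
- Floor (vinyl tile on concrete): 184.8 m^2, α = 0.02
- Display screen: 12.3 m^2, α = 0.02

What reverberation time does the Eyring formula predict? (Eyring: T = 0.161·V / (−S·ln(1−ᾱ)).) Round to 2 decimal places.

0.42 s

S = Σ Sᵢ = 609.8 m^2.
Σ(Sᵢαᵢ) = 184.8×0.86 + 207.9×0.39 + 20×0.08 + 184.8×0.02 + 12.3×0.02 = 245.551.
Mean coefficient ᾱ = A/S = 0.4027.
Eyring denominator: −S ln(1−ᾱ) = 314.252.
V = 14.9 × 12.4 × 4.4 = 812.944 m³.
T = 0.161·V/[−S·ln(1−ᾱ)] = 0.161·812.944/314.252 = 0.42 s.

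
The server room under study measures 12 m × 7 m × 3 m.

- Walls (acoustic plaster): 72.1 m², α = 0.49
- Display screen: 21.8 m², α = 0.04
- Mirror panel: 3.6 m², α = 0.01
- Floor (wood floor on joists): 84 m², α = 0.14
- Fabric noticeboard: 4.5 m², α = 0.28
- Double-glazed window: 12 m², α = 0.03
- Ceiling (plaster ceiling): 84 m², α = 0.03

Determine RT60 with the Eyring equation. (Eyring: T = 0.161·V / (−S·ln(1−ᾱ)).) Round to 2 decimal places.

0.70 seconds

S = Σ Sᵢ = 282.0 m².
Absorption A = 72.1×0.49 + 21.8×0.04 + 3.6×0.01 + 84×0.14 + 4.5×0.28 + 12×0.03 + 84×0.03 = 52.137 sabins.
Mean coefficient ᾱ = A/S = 0.1849.
−S·ln(1−ᾱ) = −282.0 × ln(1 − 0.1849) = 57.653.
V = 12 × 7 × 3 = 252 m³.
RT60 = 0.161 × 252 / 57.653 = 0.70 s.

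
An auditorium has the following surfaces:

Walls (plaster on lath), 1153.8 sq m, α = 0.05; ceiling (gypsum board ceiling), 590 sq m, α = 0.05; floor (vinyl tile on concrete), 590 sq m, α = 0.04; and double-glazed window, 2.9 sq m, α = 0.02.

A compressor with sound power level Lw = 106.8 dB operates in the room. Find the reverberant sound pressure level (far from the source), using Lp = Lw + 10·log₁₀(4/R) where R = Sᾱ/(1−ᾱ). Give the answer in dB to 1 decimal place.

A = 110.848 sabins; S = 2336.7 sq m.
ᾱ = 110.848/2336.7 = 0.0474; R = Sᾱ/(1−ᾱ) = 110.848/(1−0.0474) = 116.364 sq m.
Lp = 106.8 + 10·log₁₀(4/116.364) = 106.8 + (-14.64) = 92.2 dB.

92.2 dB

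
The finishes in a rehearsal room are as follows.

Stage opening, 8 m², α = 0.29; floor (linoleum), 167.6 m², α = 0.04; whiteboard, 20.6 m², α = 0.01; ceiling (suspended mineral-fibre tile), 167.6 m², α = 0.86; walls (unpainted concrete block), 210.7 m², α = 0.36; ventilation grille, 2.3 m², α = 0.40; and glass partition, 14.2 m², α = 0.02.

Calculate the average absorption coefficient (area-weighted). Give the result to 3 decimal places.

S = Σ Sᵢ = 8 + 167.6 + 20.6 + 167.6 + 210.7 + 2.3 + 14.2 = 591.0 m².
Σ(Sᵢαᵢ) = 8×0.29 + 167.6×0.04 + 20.6×0.01 + 167.6×0.86 + 210.7×0.36 + 2.3×0.40 + 14.2×0.02 = 230.422.
ᾱ = A/S = 0.390.

0.390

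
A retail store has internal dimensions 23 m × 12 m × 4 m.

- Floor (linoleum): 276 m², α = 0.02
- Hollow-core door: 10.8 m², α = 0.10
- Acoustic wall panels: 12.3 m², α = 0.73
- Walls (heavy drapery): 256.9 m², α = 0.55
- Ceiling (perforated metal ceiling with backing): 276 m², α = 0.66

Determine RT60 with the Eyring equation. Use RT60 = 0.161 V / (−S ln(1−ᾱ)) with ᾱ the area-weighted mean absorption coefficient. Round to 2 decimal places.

0.41 s

S = Σ Sᵢ = 832.0 m².
Σ(Sᵢαᵢ) = 276×0.02 + 10.8×0.10 + 12.3×0.73 + 256.9×0.55 + 276×0.66 = 339.034.
ᾱ = 339.034 / 832.0 = 0.4075.
Eyring denominator: −S ln(1−ᾱ) = 435.472.
V = 23 × 12 × 4 = 1104 m³.
RT60 = 0.161 × 1104 / 435.472 = 0.41 s.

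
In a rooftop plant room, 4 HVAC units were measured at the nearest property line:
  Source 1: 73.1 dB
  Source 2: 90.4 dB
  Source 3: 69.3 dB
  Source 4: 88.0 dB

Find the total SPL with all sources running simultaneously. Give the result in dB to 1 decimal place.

Σ 10^(Lᵢ/10) = 1.756e+09.
Back to dB: 10·log₁₀ Σ = 92.4 dB.

92.4 dB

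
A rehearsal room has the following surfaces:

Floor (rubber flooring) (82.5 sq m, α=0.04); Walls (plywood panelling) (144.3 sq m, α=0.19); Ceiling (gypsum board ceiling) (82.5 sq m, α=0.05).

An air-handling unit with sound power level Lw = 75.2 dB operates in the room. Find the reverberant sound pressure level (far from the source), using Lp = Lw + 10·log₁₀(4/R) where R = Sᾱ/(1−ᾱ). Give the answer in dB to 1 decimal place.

Σ(Sᵢαᵢ) = 82.5×0.04 + 144.3×0.19 + 82.5×0.05 = 34.842; total area S = 309.3 sq m.
ᾱ = 0.1126, so room constant R = A/(1−ᾱ) = 39.263 sq m.
Lp = 75.2 + 10·log₁₀(4/39.263) = 75.2 + (-9.92) = 65.3 dB.

65.3 dB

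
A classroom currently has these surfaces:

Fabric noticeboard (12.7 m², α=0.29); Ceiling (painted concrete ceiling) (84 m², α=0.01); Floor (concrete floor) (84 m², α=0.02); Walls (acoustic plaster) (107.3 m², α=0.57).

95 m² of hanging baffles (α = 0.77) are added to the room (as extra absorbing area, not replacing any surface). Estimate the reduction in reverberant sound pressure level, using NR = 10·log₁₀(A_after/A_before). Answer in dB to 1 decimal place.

Summing Sᵢαᵢ: 3.683 + 0.840 + 1.680 + 61.161 → A_before = 67.364 sabins.
Treatment contributes 95·0.77 = 73.150 sabins.
A_after = 67.364 + 73.150 = 140.514 sabins.
Reduction = 10 log₁₀(A_after/A_before) = 10 log₁₀(2.0859) = 3.2 dB.

3.2 dB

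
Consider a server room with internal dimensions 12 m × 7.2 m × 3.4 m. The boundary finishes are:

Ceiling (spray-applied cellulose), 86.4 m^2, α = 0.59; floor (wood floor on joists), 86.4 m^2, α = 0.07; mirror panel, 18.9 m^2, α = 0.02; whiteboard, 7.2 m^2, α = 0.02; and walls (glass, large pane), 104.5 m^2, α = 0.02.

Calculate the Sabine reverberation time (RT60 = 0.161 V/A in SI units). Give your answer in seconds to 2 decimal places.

0.79 s

Equivalent absorption area: A = 86.4×0.59 + 86.4×0.07 + 18.9×0.02 + 7.2×0.02 + 104.5×0.02 = 59.636 m^2.
V = 12·7.2·3.4 = 293.76 m³.
RT60 = 0.161 · V / A = 0.161 × 293.76 / 59.636 = 0.79 s.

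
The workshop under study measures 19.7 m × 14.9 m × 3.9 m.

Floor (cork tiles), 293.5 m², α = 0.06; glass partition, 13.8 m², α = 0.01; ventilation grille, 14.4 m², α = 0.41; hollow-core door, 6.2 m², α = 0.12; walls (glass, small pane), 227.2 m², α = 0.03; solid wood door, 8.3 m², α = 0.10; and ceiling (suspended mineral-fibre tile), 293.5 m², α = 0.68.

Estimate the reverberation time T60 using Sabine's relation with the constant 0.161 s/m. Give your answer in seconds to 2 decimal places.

0.80 s

Equivalent absorption area: A = 293.5*0.06 + 13.8*0.01 + 14.4*0.41 + 6.2*0.12 + 227.2*0.03 + 8.3*0.10 + 293.5*0.68 = 231.622 m².
Volume V = 19.7 × 14.9 × 3.9 = 1144.767 m³.
RT60 = 0.161 · V / A = 0.161 × 1144.767 / 231.622 = 0.80 s.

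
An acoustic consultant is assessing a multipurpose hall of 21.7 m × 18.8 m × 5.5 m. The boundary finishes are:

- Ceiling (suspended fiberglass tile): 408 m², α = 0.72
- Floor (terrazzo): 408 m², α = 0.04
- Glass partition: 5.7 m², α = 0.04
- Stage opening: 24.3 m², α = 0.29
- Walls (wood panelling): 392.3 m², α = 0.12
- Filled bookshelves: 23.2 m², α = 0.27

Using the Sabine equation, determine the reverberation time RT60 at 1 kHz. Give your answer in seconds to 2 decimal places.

Total absorption A = 408×0.72 + 408×0.04 + 5.7×0.04 + 24.3×0.29 + 392.3×0.12 + 23.2×0.27
  = 293.760 + 16.320 + 0.228 + 7.047 + 47.076 + 6.264 = 370.695 m² sabins.
Volume V = 21.7 × 18.8 × 5.5 = 2243.78 m³.
Sabine: RT60 = 0.161 × 2243.78 / 370.695 = 0.97 s.

0.97 s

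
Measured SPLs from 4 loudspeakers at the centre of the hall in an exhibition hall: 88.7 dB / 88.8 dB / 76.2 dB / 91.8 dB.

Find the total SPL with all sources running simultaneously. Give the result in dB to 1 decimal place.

Converting to relative power and adding: 10^(88.7/10) + 10^(88.8/10) + 10^(76.2/10) + 10^(91.8/10) = 3.055e+09.
Back to dB: 10·log₁₀ Σ = 94.9 dB.

94.9 dB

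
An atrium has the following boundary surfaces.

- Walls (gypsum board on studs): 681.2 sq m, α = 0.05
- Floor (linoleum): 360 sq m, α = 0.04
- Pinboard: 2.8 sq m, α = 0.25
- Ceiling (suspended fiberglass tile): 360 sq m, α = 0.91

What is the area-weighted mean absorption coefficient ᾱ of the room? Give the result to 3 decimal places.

0.268

S = Σ Sᵢ = 681.2 + 360 + 2.8 + 360 = 1404.0 sq m.
A = 681.2·0.05 + 360·0.04 + 2.8·0.25 + 360·0.91 = 376.760 sabins.
ᾱ = 376.760 / 1404.0 = 0.268.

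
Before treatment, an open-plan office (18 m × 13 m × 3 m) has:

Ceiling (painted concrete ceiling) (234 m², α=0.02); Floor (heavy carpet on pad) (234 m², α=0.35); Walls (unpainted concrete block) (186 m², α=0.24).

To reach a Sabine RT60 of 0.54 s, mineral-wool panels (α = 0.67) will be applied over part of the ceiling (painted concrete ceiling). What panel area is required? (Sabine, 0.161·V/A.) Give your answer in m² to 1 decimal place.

Equivalent absorption area: A₁ = 234·0.02 + 234·0.35 + 186·0.24 = 131.220 m².
V = 702 m³. Target absorption A₂ = 0.161 × 702 / 0.54 = 209.300 sabins.
Absorption to add: 209.300 − 131.220 = 78.080 sabins.
Net gain per m²: Δα = 0.67 − 0.02 = 0.65.
Area = ΔA/Δα = 78.080/0.65 = 120.1 m².

120.1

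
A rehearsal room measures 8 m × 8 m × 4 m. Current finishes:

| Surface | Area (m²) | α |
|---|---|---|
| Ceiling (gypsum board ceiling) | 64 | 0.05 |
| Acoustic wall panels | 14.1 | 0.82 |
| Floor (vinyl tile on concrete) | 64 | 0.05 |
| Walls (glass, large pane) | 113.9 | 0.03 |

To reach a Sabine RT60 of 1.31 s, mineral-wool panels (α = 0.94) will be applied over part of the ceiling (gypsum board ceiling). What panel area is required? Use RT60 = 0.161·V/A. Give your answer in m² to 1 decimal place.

Summing Sᵢαᵢ: 3.200 + 11.562 + 3.200 + 3.417 → A₁ = 21.379 sabins.
Required A₂ = 0.161·256/1.31 = 31.463 sabins.
ΔA needed = 31.463 − 21.379 = 10.084 sabins.
Each m² of panel replacing the ceiling (gypsum board ceiling) adds (0.94 − 0.05) = 0.89 sabins.
Area = ΔA/Δα = 10.084/0.89 = 11.3 m².

11.3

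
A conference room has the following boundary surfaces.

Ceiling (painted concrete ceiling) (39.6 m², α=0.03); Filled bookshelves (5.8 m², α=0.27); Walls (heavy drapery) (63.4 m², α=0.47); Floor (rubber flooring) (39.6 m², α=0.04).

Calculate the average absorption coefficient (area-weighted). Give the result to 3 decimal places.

Total surface area S = 148.4 m².
Σ(Sᵢαᵢ) = 39.6×0.03 + 5.8×0.27 + 63.4×0.47 + 39.6×0.04 = 34.136.
ᾱ = A/S = 0.230.

0.230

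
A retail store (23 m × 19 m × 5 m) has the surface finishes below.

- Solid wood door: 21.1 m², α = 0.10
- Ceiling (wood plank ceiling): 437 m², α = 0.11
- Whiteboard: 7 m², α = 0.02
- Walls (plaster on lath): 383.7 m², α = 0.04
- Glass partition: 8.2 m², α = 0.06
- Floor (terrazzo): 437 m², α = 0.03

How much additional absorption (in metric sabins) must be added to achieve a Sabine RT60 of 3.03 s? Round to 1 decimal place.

Total absorption A₁ = 21.1×0.10 + 437×0.11 + 7×0.02 + 383.7×0.04 + 8.2×0.06 + 437×0.03
  = 2.110 + 48.070 + 0.140 + 15.348 + 0.492 + 13.110 = 79.270 m² sabins.
For T = 3.03 s, need A₂ = 0.161·V/T = 0.161·2185/3.03 = 116.101 sabins.
Shortfall: 116.101 − 79.270 = 36.8 sabins.

36.8 sabins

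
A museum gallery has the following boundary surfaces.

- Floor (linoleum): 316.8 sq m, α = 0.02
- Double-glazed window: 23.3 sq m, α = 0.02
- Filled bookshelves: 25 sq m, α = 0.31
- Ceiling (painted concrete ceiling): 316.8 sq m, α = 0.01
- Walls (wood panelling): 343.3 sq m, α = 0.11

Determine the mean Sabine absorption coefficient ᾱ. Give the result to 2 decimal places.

0.05

Total surface area S = 1025.2 sq m.
Weighted sum Σ Sα = 55.483.
ᾱ = 55.483 / 1025.2 = 0.05.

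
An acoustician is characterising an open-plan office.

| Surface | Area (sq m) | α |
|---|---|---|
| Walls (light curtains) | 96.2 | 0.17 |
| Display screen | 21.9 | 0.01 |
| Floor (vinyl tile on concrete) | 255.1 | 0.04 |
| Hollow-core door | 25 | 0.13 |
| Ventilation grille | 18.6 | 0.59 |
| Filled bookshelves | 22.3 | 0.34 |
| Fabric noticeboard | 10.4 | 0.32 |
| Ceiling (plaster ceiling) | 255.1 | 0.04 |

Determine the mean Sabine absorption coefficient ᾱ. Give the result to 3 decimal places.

0.088

S = Σ Sᵢ = 96.2 + 21.9 + 255.1 + 25 + 18.6 + 22.3 + 10.4 + 255.1 = 704.6 sq m.
Weighted sum Σ Sα = 62.115.
ᾱ = 62.115 / 704.6 = 0.088.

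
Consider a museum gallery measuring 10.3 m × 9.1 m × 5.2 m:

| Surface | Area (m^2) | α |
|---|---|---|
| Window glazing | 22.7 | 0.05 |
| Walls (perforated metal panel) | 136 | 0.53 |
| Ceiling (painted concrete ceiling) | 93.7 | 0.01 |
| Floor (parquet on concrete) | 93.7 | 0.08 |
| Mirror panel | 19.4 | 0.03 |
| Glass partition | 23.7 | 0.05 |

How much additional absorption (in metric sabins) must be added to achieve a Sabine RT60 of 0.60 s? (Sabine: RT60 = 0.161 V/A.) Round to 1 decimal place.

Equivalent absorption area: A₁ = 22.7·0.05 + 136·0.53 + 93.7·0.01 + 93.7·0.08 + 19.4·0.03 + 23.7·0.05 = 83.415 m^2.
Target A₂ = 0.161·487.396/0.60 = 130.785 sabins (V = 487.396 m³).
Additional absorption ΔA = 130.785 − 83.415 = 47.4 sabins.

47.4 sabins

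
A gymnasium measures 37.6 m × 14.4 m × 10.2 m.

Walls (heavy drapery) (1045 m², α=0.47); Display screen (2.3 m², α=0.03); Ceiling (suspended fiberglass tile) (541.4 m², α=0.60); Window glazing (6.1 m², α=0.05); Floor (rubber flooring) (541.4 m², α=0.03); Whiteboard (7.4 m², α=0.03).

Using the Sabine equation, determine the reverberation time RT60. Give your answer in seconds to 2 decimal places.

Equivalent absorption area: A = 1045·0.47 + 2.3·0.03 + 541.4·0.60 + 6.1·0.05 + 541.4·0.03 + 7.4·0.03 = 832.828 m².
Volume V = 37.6 × 14.4 × 10.2 = 5522.688 m³.
Sabine: RT60 = 0.161 × 5522.688 / 832.828 = 1.07 s.

1.07 sec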